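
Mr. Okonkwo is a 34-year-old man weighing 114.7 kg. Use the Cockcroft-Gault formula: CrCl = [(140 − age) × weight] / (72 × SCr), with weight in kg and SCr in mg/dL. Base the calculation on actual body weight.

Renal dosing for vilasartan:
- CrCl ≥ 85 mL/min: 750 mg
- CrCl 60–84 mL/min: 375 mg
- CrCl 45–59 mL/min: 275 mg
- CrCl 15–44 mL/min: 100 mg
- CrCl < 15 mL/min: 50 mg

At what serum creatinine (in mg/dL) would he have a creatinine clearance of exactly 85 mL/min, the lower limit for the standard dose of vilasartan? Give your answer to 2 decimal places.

1.99 mg/dL

Standard dose requires CrCl ≥ 85 mL/min.
Set (140 − 34) × 114.7 / (72 × SCr) = 85
SCr = (140 − 34) × 114.7 / (72 × 85) = 1.987 mg/dL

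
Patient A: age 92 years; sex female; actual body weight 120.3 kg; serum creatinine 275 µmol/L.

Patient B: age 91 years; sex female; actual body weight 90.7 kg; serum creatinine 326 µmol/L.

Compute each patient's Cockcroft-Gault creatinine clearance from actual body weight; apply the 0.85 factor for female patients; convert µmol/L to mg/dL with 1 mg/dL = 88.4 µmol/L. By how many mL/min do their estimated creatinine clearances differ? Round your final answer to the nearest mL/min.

Patient A: SCr = 275 / 88.4 = 3.111 mg/dL
Patient A: CrCl = (140 − 92) × 120.3 / (72 × 3.111) × 0.85 = 5774.4 / 223.99 × 0.85 ≈ 21.9 mL/min
Patient B: SCr = 326 / 88.4 = 3.688 mg/dL
Patient B: CrCl = (140 − 91) × 90.7 / (72 × 3.688) × 0.85 = 4444.3 / 265.54 × 0.85 ≈ 14.2 mL/min
|21.9 − 14.2| = 7.7 mL/min

8 mL/min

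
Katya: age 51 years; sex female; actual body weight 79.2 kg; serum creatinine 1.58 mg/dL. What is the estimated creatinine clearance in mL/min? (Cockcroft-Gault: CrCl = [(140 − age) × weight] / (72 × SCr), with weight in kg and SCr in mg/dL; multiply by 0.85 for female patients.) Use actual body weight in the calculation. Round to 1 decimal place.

CrCl = (140 − 51) × 79.2 / (72 × 1.58) × 0.85 = 7048.8 / 113.76 × 0.85 ≈ 52.7 mL/min

52.7 mL/min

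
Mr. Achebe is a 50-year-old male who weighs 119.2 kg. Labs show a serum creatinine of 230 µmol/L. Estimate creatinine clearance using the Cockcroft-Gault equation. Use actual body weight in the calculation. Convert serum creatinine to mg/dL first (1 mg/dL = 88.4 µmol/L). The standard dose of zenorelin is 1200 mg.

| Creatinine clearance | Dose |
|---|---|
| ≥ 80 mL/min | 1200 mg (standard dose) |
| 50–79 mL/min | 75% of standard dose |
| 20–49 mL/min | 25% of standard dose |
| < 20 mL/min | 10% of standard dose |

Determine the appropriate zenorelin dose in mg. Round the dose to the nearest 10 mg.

SCr = 230 / 88.4 = 2.602 mg/dL
CrCl = (140 − 50) × 119.2 / (72 × 2.602) = 10728.0 / 187.34 ≈ 57.3 mL/min
CrCl ≈ 57 mL/min → bracket 50–79 mL/min.
75% of 1200 mg = 900 mg

900 mg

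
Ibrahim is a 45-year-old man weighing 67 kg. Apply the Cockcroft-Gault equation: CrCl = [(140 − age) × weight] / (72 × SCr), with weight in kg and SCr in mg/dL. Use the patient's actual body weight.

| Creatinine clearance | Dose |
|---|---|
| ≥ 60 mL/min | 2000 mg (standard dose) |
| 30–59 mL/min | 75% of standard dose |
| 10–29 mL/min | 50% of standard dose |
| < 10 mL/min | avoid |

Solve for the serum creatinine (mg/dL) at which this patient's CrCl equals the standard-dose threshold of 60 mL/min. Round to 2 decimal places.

1.47 mg/dL

Standard dose requires CrCl ≥ 60 mL/min.
Set (140 − 45) × 67 / (72 × SCr) = 60
SCr = (140 − 45) × 67 / (72 × 60) = 1.473 mg/dL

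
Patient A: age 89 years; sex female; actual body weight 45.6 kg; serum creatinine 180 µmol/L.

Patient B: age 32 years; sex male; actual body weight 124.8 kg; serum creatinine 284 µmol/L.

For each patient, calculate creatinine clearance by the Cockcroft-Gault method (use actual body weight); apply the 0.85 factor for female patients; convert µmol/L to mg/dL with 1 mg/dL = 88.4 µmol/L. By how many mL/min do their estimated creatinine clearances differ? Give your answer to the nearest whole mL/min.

Patient A: SCr = 180 / 88.4 = 2.036 mg/dL
Patient A: CrCl = (140 − 89) × 45.6 / (72 × 2.036) × 0.85 = 2325.6 / 146.59 × 0.85 ≈ 13.5 mL/min
Patient B: SCr = 284 / 88.4 = 3.213 mg/dL
Patient B: CrCl = (140 − 32) × 124.8 / (72 × 3.213) = 13478.4 / 231.34 ≈ 58.3 mL/min
|13.5 − 58.3| = 44.8 mL/min

45 mL/min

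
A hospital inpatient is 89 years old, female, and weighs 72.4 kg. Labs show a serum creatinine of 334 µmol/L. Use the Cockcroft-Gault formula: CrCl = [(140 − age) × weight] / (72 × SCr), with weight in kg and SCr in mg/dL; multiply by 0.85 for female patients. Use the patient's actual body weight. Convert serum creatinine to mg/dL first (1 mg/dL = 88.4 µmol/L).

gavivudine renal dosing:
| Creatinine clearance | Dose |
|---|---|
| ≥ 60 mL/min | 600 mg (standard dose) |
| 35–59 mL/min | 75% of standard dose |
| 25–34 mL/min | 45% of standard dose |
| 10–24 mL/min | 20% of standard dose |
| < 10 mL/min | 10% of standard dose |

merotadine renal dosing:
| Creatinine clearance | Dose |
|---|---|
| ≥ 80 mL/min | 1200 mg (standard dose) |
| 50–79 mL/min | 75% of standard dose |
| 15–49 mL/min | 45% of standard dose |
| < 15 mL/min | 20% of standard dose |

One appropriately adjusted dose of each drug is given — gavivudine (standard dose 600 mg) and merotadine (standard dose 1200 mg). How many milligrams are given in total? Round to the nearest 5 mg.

360 mg

SCr = 334 / 88.4 = 3.778 mg/dL
CrCl = (140 − 89) × 72.4 / (72 × 3.778) × 0.85 = 3692.4 / 272.02 × 0.85 ≈ 11.5 mL/min
CrCl ≈ 12 mL/min.
gavivudine: 10–24 mL/min → 20% of 600 mg = 120 mg.
merotadine: < 15 mL/min → 20% of 1200 mg = 240 mg.
Total = 120 + 240 = 360 mg.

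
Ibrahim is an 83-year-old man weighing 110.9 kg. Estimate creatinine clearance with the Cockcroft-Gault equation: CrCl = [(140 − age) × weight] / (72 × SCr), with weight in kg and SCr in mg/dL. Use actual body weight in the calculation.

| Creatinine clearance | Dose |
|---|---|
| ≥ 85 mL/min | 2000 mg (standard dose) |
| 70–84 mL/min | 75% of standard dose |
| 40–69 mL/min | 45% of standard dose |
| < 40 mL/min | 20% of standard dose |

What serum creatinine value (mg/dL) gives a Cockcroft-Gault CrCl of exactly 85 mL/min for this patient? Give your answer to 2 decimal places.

Standard dose requires CrCl ≥ 85 mL/min.
Set (140 − 83) × 110.9 / (72 × SCr) = 85
SCr = (140 − 83) × 110.9 / (72 × 85) = 1.033 mg/dL

1.03 mg/dL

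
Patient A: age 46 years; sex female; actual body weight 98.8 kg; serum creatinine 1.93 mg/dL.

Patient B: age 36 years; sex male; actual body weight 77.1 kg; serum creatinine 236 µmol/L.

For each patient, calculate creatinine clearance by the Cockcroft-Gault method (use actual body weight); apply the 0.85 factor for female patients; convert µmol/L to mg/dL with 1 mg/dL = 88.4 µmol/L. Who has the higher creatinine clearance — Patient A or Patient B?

Patient A: CrCl = (140 − 46) × 98.8 / (72 × 1.93) × 0.85 = 9287.2 / 138.96 × 0.85 ≈ 56.8 mL/min
Patient B: SCr = 236 / 88.4 = 2.67 mg/dL
Patient B: CrCl = (140 − 36) × 77.1 / (72 × 2.67) = 8018.4 / 192.24 ≈ 41.7 mL/min
56.8 vs 41.7 mL/min → Patient A is higher.

Patient A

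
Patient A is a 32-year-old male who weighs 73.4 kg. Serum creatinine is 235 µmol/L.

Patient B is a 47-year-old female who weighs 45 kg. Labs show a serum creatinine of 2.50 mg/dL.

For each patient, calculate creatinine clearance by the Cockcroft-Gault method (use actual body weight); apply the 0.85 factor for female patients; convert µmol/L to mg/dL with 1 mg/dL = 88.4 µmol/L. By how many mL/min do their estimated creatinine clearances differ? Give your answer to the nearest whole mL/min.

22 mL/min

Patient A: SCr = 235 / 88.4 = 2.658 mg/dL
Patient A: CrCl = (140 − 32) × 73.4 / (72 × 2.658) = 7927.2 / 191.38 ≈ 41.4 mL/min
Patient B: CrCl = (140 − 47) × 45 / (72 × 2.5) × 0.85 = 4185.0 / 180.00 × 0.85 ≈ 19.8 mL/min
|41.4 − 19.8| = 21.6 mL/min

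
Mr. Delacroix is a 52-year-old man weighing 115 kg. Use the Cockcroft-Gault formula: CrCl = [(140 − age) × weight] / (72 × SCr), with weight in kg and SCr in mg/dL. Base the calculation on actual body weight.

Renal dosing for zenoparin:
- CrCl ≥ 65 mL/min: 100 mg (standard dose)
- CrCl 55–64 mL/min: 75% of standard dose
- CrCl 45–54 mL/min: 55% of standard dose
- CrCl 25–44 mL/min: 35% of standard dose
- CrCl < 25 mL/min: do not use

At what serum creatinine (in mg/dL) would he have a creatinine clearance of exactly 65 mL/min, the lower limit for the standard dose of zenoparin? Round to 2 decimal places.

2.16 mg/dL

Standard dose requires CrCl ≥ 65 mL/min.
Set (140 − 52) × 115 / (72 × SCr) = 65
SCr = (140 − 52) × 115 / (72 × 65) = 2.162 mg/dL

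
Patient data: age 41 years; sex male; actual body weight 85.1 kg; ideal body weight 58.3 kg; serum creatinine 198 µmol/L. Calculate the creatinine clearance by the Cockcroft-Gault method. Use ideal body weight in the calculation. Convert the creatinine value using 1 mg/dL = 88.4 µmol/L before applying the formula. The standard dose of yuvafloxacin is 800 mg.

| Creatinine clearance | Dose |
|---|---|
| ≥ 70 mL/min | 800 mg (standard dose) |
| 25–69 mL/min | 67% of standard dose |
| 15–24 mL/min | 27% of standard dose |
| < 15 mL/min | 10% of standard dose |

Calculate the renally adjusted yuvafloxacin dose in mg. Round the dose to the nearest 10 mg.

SCr = 198 / 88.4 = 2.24 mg/dL
CrCl = (140 − 41) × 58.3 / (72 × 2.24) = 5771.7 / 161.28 ≈ 35.8 mL/min
CrCl ≈ 36 mL/min → bracket 25–69 mL/min.
67% of 800 mg = 536 mg → 540 mg

540 mg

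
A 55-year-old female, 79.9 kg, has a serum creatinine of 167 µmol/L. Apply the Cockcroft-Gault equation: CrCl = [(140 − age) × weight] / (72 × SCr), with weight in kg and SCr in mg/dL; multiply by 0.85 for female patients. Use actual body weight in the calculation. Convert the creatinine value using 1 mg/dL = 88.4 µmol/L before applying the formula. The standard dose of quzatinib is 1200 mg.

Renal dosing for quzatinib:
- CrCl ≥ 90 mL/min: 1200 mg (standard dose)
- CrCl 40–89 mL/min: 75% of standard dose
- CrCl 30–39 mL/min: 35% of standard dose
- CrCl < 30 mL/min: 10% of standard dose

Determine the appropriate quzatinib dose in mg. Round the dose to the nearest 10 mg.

SCr = 167 / 88.4 = 1.889 mg/dL
CrCl = (140 − 55) × 79.9 / (72 × 1.889) × 0.85 = 6791.5 / 136.01 × 0.85 ≈ 42.4 mL/min
CrCl ≈ 42 mL/min → bracket 40–89 mL/min.
75% of 1200 mg = 900 mg

900 mg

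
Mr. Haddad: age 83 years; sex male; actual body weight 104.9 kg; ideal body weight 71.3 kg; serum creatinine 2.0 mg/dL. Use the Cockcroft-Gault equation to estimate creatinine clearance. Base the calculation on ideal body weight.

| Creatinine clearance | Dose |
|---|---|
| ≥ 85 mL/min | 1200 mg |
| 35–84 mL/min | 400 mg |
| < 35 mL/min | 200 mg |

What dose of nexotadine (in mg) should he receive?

CrCl = (140 − 83) × 71.3 / (72 × 2) = 4064.1 / 144.00 ≈ 28.2 mL/min
CrCl ≈ 28 mL/min → bracket < 35 mL/min.
Dose for this bracket: 200 mg.

200 mg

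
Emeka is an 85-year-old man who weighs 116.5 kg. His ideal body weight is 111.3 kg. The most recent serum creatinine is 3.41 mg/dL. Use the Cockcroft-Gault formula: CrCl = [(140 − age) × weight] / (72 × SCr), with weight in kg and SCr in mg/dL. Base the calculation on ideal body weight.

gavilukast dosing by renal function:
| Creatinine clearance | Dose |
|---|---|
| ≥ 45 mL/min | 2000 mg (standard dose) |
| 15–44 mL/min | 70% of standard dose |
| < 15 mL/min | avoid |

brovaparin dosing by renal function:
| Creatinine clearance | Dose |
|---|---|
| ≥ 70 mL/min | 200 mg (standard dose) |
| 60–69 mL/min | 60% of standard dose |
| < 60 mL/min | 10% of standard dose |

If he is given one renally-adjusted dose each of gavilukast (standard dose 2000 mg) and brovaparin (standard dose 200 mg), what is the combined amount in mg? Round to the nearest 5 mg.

CrCl = (140 − 85) × 111.3 / (72 × 3.41) = 6121.5 / 245.52 ≈ 24.9 mL/min
CrCl ≈ 25 mL/min.
gavilukast: 15–44 mL/min → 70% of 2000 mg = 1400 mg.
brovaparin: < 60 mL/min → 10% of 200 mg = 20 mg.
Total = 1400 + 20 = 1420 mg.

1420 mg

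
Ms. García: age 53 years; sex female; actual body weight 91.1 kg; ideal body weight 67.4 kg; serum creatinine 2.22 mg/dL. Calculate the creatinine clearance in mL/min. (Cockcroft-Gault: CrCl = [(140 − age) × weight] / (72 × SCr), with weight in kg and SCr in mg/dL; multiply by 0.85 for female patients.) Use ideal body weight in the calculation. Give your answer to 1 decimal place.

CrCl = (140 − 53) × 67.4 / (72 × 2.22) × 0.85 = 5863.8 / 159.84 × 0.85 ≈ 31.2 mL/min

31.2 mL/min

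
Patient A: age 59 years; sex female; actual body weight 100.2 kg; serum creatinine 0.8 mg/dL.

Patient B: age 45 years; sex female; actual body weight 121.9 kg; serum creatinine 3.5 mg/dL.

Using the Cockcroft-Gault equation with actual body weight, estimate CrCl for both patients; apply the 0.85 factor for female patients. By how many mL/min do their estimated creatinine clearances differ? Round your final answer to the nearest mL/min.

Patient A: CrCl = (140 − 59) × 100.2 / (72 × 0.8) × 0.85 = 8116.2 / 57.60 × 0.85 ≈ 119.8 mL/min
Patient B: CrCl = (140 − 45) × 121.9 / (72 × 3.5) × 0.85 = 11580.5 / 252.00 × 0.85 ≈ 39.1 mL/min
|119.8 − 39.1| = 80.7 mL/min

81 mL/min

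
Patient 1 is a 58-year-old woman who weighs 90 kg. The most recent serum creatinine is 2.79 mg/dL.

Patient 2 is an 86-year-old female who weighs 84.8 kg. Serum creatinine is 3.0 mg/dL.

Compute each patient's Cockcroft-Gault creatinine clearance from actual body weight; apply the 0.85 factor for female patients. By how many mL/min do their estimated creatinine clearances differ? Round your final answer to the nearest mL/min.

13 mL/min

Patient 1: CrCl = (140 − 58) × 90 / (72 × 2.79) × 0.85 = 7380.0 / 200.88 × 0.85 ≈ 31.2 mL/min
Patient 2: CrCl = (140 − 86) × 84.8 / (72 × 3) × 0.85 = 4579.2 / 216.00 × 0.85 ≈ 18.0 mL/min
|31.2 − 18.0| = 13.2 mL/min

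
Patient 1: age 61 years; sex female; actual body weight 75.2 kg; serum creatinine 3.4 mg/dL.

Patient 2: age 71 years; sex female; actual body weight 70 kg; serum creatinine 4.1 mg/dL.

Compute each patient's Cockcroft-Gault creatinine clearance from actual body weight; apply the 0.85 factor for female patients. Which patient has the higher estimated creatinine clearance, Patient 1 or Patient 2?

Patient 1

Patient 1: CrCl = (140 − 61) × 75.2 / (72 × 3.4) × 0.85 = 5940.8 / 244.80 × 0.85 ≈ 20.6 mL/min
Patient 2: CrCl = (140 − 71) × 70 / (72 × 4.1) × 0.85 = 4830.0 / 295.20 × 0.85 ≈ 13.9 mL/min
20.6 vs 13.9 mL/min → Patient 1 is higher.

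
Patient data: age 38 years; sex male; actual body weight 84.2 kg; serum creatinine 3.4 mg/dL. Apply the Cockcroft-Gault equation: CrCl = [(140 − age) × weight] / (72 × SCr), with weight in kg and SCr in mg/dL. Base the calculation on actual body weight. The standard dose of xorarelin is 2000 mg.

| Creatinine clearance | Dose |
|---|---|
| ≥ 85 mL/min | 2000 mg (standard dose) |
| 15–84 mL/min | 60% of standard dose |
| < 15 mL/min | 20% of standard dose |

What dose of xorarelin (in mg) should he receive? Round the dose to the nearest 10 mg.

1200 mg

CrCl = (140 − 38) × 84.2 / (72 × 3.4) = 8588.4 / 244.80 ≈ 35.1 mL/min
CrCl ≈ 35 mL/min → bracket 15–84 mL/min.
60% of 2000 mg = 1200 mg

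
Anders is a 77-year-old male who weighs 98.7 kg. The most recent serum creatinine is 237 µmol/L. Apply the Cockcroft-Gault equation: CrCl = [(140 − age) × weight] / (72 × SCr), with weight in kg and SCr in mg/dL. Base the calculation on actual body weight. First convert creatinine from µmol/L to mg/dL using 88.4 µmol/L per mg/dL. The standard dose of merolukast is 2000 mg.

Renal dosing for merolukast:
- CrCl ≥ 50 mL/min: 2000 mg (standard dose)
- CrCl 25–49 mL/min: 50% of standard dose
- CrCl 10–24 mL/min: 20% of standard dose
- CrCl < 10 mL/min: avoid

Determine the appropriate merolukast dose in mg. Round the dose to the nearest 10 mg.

1000 mg

SCr = 237 / 88.4 = 2.681 mg/dL
CrCl = (140 − 77) × 98.7 / (72 × 2.681) = 6218.1 / 193.03 ≈ 32.2 mL/min
CrCl ≈ 32 mL/min → bracket 25–49 mL/min.
50% of 2000 mg = 1000 mg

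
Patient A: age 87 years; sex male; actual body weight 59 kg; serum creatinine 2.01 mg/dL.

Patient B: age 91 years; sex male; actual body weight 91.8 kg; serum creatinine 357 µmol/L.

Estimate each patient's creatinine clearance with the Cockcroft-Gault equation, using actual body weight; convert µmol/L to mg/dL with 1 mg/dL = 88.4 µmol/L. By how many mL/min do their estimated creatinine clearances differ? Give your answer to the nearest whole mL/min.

Patient A: CrCl = (140 − 87) × 59 / (72 × 2.01) = 3127.0 / 144.72 ≈ 21.6 mL/min
Patient B: SCr = 357 / 88.4 = 4.038 mg/dL
Patient B: CrCl = (140 − 91) × 91.8 / (72 × 4.038) = 4498.2 / 290.74 ≈ 15.5 mL/min
|21.6 − 15.5| = 6.1 mL/min

6 mL/min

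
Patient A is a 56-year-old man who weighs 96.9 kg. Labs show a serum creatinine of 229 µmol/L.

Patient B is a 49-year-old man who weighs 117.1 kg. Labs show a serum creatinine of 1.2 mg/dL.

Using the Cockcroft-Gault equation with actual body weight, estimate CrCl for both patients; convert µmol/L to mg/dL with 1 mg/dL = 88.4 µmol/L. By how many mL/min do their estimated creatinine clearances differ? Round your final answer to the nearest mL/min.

Patient A: SCr = 229 / 88.4 = 2.59 mg/dL
Patient A: CrCl = (140 − 56) × 96.9 / (72 × 2.59) = 8139.6 / 186.48 ≈ 43.6 mL/min
Patient B: CrCl = (140 − 49) × 117.1 / (72 × 1.2) = 10656.1 / 86.40 ≈ 123.3 mL/min
|43.6 − 123.3| = 79.7 mL/min

80 mL/min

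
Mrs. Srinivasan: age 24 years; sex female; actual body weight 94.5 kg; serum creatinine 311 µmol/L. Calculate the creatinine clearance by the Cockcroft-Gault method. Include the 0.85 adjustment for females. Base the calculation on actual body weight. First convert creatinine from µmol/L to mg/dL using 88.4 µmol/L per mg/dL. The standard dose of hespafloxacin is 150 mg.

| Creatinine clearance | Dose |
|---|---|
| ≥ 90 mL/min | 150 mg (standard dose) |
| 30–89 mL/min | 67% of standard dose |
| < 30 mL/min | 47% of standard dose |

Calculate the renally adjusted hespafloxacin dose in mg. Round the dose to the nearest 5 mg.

SCr = 311 / 88.4 = 3.518 mg/dL
CrCl = (140 − 24) × 94.5 / (72 × 3.518) × 0.85 = 10962.0 / 253.30 × 0.85 ≈ 36.8 mL/min
CrCl ≈ 37 mL/min → bracket 30–89 mL/min.
67% of 150 mg = 100.5 mg → 100 mg

100 mg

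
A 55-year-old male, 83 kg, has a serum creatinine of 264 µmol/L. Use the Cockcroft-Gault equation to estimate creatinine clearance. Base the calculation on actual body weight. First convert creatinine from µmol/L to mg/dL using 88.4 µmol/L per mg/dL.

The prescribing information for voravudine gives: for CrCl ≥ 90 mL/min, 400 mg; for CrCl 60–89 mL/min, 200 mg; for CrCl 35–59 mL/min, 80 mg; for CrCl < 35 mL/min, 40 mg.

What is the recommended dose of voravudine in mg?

SCr = 264 / 88.4 = 2.986 mg/dL
CrCl = (140 − 55) × 83 / (72 × 2.986) = 7055.0 / 214.99 ≈ 32.8 mL/min
CrCl ≈ 33 mL/min → bracket < 35 mL/min.
Dose for this bracket: 40 mg.

40 mg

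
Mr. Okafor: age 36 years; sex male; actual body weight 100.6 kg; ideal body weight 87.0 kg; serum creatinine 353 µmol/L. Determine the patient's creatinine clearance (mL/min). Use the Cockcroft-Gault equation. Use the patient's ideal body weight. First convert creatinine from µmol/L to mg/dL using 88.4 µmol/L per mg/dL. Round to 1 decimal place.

31.5 mL/min

SCr = 353 / 88.4 = 3.993 mg/dL
CrCl = (140 − 36) × 87 / (72 × 3.993) = 9048.0 / 287.50 ≈ 31.5 mL/min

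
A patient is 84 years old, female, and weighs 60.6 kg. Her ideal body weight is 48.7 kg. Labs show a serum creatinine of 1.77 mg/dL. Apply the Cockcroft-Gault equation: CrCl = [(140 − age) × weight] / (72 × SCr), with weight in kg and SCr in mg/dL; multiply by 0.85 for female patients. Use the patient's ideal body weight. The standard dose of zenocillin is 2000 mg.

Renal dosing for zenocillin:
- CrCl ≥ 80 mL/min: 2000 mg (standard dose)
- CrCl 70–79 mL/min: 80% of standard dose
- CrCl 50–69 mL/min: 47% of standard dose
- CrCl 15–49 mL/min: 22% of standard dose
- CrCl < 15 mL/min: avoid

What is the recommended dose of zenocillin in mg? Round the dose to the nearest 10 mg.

CrCl = (140 − 84) × 48.7 / (72 × 1.77) × 0.85 = 2727.2 / 127.44 × 0.85 ≈ 18.2 mL/min
CrCl ≈ 18 mL/min → bracket 15–49 mL/min.
22% of 2000 mg = 440 mg

440 mg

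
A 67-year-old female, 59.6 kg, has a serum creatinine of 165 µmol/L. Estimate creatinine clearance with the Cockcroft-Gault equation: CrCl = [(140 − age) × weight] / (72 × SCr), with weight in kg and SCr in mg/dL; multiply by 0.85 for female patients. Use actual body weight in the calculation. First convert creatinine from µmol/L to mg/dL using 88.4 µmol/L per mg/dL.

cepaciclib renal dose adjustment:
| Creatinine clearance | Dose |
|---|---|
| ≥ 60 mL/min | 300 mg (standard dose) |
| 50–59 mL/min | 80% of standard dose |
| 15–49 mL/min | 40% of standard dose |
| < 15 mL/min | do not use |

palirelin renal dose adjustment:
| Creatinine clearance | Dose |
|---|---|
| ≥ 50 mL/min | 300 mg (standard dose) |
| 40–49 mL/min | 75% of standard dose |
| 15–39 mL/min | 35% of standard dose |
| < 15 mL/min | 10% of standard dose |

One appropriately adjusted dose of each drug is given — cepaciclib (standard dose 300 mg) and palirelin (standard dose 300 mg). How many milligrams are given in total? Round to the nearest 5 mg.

225 mg

SCr = 165 / 88.4 = 1.867 mg/dL
CrCl = (140 − 67) × 59.6 / (72 × 1.867) × 0.85 = 4350.8 / 134.42 × 0.85 ≈ 27.5 mL/min
CrCl ≈ 28 mL/min.
cepaciclib: 15–49 mL/min → 40% of 300 mg = 120 mg.
palirelin: 15–39 mL/min → 35% of 300 mg = 105 mg.
Total = 120 + 105 = 225 mg.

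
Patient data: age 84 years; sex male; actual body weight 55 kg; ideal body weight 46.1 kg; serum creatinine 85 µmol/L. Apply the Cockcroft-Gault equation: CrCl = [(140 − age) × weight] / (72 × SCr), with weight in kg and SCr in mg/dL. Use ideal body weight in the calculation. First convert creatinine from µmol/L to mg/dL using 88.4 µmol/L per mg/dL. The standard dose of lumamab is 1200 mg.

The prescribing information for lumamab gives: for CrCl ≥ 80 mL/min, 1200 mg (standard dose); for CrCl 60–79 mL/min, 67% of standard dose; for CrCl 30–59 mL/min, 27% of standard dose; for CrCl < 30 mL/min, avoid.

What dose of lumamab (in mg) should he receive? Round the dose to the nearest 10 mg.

320 mg

SCr = 85 / 88.4 = 0.962 mg/dL
CrCl = (140 − 84) × 46.1 / (72 × 0.962) = 2581.6 / 69.26 ≈ 37.3 mL/min
CrCl ≈ 37 mL/min → bracket 30–59 mL/min.
27% of 1200 mg = 324 mg → 320 mg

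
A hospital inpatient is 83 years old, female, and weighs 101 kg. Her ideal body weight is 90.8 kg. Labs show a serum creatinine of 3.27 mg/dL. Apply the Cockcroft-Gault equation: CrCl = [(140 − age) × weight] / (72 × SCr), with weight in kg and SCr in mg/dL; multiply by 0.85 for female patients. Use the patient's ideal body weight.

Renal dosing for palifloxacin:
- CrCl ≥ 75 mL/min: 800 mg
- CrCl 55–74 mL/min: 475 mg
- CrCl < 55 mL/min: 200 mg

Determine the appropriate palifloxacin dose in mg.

200 mg

CrCl = (140 − 83) × 90.8 / (72 × 3.27) × 0.85 = 5175.6 / 235.44 × 0.85 ≈ 18.7 mL/min
CrCl ≈ 19 mL/min → bracket < 55 mL/min.
Dose for this bracket: 200 mg.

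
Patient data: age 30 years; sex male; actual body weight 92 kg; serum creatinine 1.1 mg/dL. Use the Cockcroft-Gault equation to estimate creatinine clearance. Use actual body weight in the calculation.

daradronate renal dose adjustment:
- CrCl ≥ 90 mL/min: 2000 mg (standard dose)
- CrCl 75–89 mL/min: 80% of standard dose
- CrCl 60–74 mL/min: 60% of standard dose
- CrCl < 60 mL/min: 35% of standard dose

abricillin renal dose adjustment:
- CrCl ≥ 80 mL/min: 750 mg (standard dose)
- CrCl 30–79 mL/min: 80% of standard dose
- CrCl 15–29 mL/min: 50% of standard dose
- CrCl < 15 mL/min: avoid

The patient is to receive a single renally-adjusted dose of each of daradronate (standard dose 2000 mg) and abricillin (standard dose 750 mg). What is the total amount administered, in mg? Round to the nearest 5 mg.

2750 mg

CrCl = (140 − 30) × 92 / (72 × 1.1) = 10120.0 / 79.20 ≈ 127.8 mL/min
CrCl ≈ 128 mL/min.
daradronate: ≥ 90 mL/min → 100% of 2000 mg = 2000 mg.
abricillin: ≥ 80 mL/min → 100% of 750 mg = 750 mg.
Total = 2000 + 750 = 2750 mg.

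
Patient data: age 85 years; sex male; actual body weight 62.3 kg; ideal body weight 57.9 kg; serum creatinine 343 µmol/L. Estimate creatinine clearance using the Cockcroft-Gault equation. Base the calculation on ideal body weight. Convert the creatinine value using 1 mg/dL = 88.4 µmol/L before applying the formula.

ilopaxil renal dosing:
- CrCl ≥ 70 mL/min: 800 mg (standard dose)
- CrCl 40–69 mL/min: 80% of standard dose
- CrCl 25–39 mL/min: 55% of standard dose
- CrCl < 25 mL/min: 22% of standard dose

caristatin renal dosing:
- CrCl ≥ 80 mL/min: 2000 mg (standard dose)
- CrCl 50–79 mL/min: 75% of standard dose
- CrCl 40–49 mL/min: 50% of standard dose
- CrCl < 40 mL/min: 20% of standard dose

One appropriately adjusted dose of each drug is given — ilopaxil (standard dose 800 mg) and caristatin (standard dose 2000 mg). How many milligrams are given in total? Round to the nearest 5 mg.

SCr = 343 / 88.4 = 3.88 mg/dL
CrCl = (140 − 85) × 57.9 / (72 × 3.88) = 3184.5 / 279.36 ≈ 11.4 mL/min
CrCl ≈ 11 mL/min.
ilopaxil: < 25 mL/min → 22% of 800 mg = 176 mg.
caristatin: < 40 mL/min → 20% of 2000 mg = 400 mg.
Total = 176 + 400 = 576 mg.

575 mg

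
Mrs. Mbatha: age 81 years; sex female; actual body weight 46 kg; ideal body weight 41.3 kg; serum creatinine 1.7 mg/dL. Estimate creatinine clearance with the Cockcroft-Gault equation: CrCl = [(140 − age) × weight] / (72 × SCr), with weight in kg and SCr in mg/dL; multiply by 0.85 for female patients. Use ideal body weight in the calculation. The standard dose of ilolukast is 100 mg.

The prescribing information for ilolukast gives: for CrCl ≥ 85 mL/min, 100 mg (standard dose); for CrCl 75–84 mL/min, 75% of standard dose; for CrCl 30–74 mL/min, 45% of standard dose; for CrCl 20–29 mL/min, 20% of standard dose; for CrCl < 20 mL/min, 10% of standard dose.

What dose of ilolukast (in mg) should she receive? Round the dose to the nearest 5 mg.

CrCl = (140 − 81) × 41.3 / (72 × 1.7) × 0.85 = 2436.7 / 122.40 × 0.85 ≈ 16.9 mL/min
CrCl ≈ 17 mL/min → bracket < 20 mL/min.
10% of 100 mg = 10 mg

10 mg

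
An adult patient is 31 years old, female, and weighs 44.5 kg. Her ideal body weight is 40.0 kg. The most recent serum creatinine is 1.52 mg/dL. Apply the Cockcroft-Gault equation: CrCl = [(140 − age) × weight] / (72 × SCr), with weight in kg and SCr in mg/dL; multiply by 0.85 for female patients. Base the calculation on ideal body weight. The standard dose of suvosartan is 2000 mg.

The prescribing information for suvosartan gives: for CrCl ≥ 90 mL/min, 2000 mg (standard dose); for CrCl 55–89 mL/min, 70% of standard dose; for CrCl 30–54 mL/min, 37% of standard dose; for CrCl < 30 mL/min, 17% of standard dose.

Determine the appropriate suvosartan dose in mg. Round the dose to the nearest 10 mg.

CrCl = (140 − 31) × 40 / (72 × 1.52) × 0.85 = 4360.0 / 109.44 × 0.85 ≈ 33.9 mL/min
CrCl ≈ 34 mL/min → bracket 30–54 mL/min.
37% of 2000 mg = 740 mg

740 mg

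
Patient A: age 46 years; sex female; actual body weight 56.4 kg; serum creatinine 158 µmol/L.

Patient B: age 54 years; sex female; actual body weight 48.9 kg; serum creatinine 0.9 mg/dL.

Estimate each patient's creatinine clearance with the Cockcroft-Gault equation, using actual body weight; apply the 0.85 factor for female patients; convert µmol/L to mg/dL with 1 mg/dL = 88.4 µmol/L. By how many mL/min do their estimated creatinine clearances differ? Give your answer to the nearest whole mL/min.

Patient A: SCr = 158 / 88.4 = 1.787 mg/dL
Patient A: CrCl = (140 − 46) × 56.4 / (72 × 1.787) × 0.85 = 5301.6 / 128.66 × 0.85 ≈ 35.0 mL/min
Patient B: CrCl = (140 − 54) × 48.9 / (72 × 0.9) × 0.85 = 4205.4 / 64.80 × 0.85 ≈ 55.2 mL/min
|35.0 − 55.2| = 20.2 mL/min

20 mL/min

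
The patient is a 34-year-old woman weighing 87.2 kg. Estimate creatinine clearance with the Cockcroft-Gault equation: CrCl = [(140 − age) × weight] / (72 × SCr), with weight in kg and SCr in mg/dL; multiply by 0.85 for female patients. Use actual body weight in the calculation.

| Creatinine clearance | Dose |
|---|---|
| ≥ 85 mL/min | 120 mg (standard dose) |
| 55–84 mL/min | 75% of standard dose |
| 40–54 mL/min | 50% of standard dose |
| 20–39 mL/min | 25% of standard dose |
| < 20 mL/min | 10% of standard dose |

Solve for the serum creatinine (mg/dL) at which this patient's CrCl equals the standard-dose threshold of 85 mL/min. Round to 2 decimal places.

Standard dose requires CrCl ≥ 85 mL/min.
Set (140 − 34) × 87.2 × 0.85 / (72 × SCr) = 85
SCr = (140 − 34) × 87.2 × 0.85 / (72 × 85) = 1.284 mg/dL

1.28 mg/dL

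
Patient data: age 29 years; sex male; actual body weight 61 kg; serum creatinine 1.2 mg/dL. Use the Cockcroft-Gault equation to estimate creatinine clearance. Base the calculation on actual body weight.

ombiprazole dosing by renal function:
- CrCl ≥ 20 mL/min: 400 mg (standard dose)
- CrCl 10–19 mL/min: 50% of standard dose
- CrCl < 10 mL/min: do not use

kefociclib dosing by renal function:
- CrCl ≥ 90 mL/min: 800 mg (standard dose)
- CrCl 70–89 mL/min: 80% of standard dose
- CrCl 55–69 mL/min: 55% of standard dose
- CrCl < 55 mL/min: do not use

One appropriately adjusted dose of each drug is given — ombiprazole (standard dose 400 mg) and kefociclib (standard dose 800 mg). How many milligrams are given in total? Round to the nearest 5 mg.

1040 mg

CrCl = (140 − 29) × 61 / (72 × 1.2) = 6771.0 / 86.40 ≈ 78.4 mL/min
CrCl ≈ 78 mL/min.
ombiprazole: ≥ 20 mL/min → 100% of 400 mg = 400 mg.
kefociclib: 70–89 mL/min → 80% of 800 mg = 640 mg.
Total = 400 + 640 = 1040 mg.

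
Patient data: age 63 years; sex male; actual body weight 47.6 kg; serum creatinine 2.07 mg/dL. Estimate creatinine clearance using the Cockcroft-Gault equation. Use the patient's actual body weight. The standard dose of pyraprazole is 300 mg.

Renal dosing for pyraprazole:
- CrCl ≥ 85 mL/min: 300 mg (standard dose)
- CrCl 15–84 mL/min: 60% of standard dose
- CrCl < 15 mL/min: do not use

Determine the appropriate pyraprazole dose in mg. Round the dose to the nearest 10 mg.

180 mg

CrCl = (140 − 63) × 47.6 / (72 × 2.07) = 3665.2 / 149.04 ≈ 24.6 mL/min
CrCl ≈ 25 mL/min → bracket 15–84 mL/min.
60% of 300 mg = 180 mg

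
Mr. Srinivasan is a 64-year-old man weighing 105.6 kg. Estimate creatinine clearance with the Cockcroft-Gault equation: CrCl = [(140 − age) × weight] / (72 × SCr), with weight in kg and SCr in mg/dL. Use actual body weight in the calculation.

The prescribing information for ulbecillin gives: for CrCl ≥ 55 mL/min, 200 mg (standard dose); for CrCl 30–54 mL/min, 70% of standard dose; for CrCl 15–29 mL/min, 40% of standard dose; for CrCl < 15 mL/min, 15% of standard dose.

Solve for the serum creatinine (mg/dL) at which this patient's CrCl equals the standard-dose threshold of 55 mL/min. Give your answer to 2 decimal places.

Standard dose requires CrCl ≥ 55 mL/min.
Set (140 − 64) × 105.6 / (72 × SCr) = 55
SCr = (140 − 64) × 105.6 / (72 × 55) = 2.027 mg/dL

2.03 mg/dL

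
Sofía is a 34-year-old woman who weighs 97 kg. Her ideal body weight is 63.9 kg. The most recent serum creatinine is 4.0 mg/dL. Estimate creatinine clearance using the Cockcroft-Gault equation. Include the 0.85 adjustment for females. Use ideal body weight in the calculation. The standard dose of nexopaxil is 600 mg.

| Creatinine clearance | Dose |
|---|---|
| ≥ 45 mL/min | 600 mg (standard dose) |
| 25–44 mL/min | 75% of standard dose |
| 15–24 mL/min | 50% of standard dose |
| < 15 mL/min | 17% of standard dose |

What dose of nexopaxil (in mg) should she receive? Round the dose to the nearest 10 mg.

CrCl = (140 − 34) × 63.9 / (72 × 4) × 0.85 = 6773.4 / 288.00 × 0.85 ≈ 20.0 mL/min
CrCl ≈ 20 mL/min → bracket 15–24 mL/min.
50% of 600 mg = 300 mg

300 mg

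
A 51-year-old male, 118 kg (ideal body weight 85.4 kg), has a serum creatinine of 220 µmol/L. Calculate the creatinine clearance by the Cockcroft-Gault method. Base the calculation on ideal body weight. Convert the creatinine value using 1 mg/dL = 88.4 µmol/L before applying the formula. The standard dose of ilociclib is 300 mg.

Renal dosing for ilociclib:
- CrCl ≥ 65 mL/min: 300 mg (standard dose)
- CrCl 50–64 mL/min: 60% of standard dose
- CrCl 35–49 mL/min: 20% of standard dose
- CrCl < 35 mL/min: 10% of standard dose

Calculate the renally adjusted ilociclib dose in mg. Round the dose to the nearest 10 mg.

60 mg

SCr = 220 / 88.4 = 2.489 mg/dL
CrCl = (140 − 51) × 85.4 / (72 × 2.489) = 7600.6 / 179.21 ≈ 42.4 mL/min
CrCl ≈ 42 mL/min → bracket 35–49 mL/min.
20% of 300 mg = 60 mg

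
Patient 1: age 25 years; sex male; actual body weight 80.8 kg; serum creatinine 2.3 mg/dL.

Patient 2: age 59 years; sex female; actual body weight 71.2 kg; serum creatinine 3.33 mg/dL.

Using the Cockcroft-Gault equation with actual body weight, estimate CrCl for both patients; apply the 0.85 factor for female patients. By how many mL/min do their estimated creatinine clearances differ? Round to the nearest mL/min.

Patient 1: CrCl = (140 − 25) × 80.8 / (72 × 2.3) = 9292.0 / 165.60 ≈ 56.1 mL/min
Patient 2: CrCl = (140 − 59) × 71.2 / (72 × 3.33) × 0.85 = 5767.2 / 239.76 × 0.85 ≈ 20.4 mL/min
|56.1 − 20.4| = 35.7 mL/min

36 mL/min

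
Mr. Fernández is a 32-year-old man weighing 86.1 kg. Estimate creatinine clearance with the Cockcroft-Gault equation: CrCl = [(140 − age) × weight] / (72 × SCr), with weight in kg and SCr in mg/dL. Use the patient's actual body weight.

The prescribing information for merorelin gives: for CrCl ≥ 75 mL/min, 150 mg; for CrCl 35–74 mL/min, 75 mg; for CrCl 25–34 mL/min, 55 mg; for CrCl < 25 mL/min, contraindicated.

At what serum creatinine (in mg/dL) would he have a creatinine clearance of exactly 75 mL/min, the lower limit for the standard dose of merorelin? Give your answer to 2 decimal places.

Standard dose requires CrCl ≥ 75 mL/min.
Set (140 − 32) × 86.1 / (72 × SCr) = 75
SCr = (140 − 32) × 86.1 / (72 × 75) = 1.722 mg/dL

1.72 mg/dL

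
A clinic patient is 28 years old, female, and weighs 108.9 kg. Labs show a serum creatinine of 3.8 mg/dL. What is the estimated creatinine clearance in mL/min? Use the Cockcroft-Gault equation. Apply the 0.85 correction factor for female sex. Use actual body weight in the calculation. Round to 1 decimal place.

37.9 mL/min

CrCl = (140 − 28) × 108.9 / (72 × 3.8) × 0.85 = 12196.8 / 273.60 × 0.85 ≈ 37.9 mL/min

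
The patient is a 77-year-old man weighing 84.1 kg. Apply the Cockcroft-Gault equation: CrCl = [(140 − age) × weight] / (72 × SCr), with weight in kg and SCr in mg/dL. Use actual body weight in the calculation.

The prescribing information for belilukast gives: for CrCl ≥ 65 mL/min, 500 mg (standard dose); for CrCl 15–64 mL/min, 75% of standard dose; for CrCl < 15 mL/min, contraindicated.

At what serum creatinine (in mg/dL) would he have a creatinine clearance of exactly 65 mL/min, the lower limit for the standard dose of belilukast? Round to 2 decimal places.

Standard dose requires CrCl ≥ 65 mL/min.
Set (140 − 77) × 84.1 / (72 × SCr) = 65
SCr = (140 − 77) × 84.1 / (72 × 65) = 1.132 mg/dL

1.13 mg/dL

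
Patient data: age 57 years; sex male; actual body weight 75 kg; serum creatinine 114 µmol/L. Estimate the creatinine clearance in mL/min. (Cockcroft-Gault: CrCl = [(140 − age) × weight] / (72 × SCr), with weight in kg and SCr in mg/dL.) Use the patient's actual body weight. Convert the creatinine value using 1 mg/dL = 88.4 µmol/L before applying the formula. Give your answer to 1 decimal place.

67.0 mL/min

SCr = 114 / 88.4 = 1.29 mg/dL
CrCl = (140 − 57) × 75 / (72 × 1.29) = 6225.0 / 92.88 ≈ 67.0 mL/min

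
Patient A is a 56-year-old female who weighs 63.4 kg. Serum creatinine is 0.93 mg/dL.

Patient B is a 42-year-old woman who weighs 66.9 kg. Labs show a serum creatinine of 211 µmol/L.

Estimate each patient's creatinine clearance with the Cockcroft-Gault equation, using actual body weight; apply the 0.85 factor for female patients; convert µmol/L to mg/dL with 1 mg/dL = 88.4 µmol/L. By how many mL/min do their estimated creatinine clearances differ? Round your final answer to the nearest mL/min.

Patient A: CrCl = (140 − 56) × 63.4 / (72 × 0.93) × 0.85 = 5325.6 / 66.96 × 0.85 ≈ 67.6 mL/min
Patient B: SCr = 211 / 88.4 = 2.387 mg/dL
Patient B: CrCl = (140 − 42) × 66.9 / (72 × 2.387) × 0.85 = 6556.2 / 171.86 × 0.85 ≈ 32.4 mL/min
|67.6 − 32.4| = 35.2 mL/min

35 mL/min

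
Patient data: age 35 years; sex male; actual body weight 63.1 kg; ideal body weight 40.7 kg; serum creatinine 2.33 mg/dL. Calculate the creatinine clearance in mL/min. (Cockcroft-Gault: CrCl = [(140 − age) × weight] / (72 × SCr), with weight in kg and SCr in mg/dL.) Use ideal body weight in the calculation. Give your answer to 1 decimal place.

25.5 mL/min

CrCl = (140 − 35) × 40.7 / (72 × 2.33) = 4273.5 / 167.76 ≈ 25.5 mL/min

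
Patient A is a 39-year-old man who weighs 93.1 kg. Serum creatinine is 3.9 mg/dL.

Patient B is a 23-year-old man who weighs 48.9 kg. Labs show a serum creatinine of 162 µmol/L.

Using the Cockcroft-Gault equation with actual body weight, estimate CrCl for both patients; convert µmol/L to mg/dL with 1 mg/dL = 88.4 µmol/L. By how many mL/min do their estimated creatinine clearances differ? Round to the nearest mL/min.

Patient A: CrCl = (140 − 39) × 93.1 / (72 × 3.9) = 9403.1 / 280.80 ≈ 33.5 mL/min
Patient B: SCr = 162 / 88.4 = 1.833 mg/dL
Patient B: CrCl = (140 − 23) × 48.9 / (72 × 1.833) = 5721.3 / 131.98 ≈ 43.4 mL/min
|33.5 − 43.4| = 9.9 mL/min

10 mL/min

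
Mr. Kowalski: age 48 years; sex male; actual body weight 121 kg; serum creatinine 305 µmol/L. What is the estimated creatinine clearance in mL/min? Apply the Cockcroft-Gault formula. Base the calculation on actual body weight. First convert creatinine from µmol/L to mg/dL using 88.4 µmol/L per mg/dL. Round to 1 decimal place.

SCr = 305 / 88.4 = 3.45 mg/dL
CrCl = (140 − 48) × 121 / (72 × 3.45) = 11132.0 / 248.40 ≈ 44.8 mL/min

44.8 mL/min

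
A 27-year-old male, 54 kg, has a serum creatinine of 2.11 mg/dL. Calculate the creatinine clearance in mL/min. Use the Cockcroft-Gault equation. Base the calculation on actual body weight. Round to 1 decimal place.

40.2 mL/min

CrCl = (140 − 27) × 54 / (72 × 2.11) = 6102.0 / 151.92 ≈ 40.2 mL/min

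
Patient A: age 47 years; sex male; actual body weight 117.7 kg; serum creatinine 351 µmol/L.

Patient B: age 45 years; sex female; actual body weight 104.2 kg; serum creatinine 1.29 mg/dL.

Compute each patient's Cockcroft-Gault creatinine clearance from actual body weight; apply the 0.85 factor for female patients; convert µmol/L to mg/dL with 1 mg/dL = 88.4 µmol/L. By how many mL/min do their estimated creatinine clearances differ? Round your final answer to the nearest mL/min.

52 mL/min

Patient A: SCr = 351 / 88.4 = 3.971 mg/dL
Patient A: CrCl = (140 − 47) × 117.7 / (72 × 3.971) = 10946.1 / 285.91 ≈ 38.3 mL/min
Patient B: CrCl = (140 − 45) × 104.2 / (72 × 1.29) × 0.85 = 9899.0 / 92.88 × 0.85 ≈ 90.6 mL/min
|38.3 − 90.6| = 52.3 mL/min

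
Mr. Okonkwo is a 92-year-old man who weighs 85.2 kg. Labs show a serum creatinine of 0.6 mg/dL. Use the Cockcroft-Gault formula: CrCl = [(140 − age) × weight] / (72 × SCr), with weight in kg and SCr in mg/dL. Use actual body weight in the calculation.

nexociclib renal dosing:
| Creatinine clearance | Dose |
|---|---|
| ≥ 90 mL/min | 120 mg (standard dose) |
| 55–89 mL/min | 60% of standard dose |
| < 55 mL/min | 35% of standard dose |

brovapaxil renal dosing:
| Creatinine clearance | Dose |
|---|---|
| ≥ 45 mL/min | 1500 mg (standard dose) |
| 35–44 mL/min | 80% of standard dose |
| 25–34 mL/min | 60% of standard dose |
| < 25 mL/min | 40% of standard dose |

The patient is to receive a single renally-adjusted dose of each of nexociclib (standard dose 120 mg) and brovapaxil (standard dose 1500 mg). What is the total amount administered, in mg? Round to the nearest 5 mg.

1620 mg

CrCl = (140 − 92) × 85.2 / (72 × 0.6) = 4089.6 / 43.20 ≈ 94.7 mL/min
CrCl ≈ 95 mL/min.
nexociclib: ≥ 90 mL/min → 100% of 120 mg = 120 mg.
brovapaxil: ≥ 45 mL/min → 100% of 1500 mg = 1500 mg.
Total = 120 + 1500 = 1620 mg.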